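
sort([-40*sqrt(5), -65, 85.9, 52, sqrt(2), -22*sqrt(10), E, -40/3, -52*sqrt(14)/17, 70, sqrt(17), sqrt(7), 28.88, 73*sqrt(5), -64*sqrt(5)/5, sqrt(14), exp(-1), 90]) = [-40*sqrt(5), -22*sqrt(10), -65, -64*sqrt(5)/5, -40/3, -52*sqrt(14)/17, exp(-1), sqrt(2), sqrt(7), E, sqrt(14), sqrt(17), 28.88, 52, 70, 85.9, 90, 73*sqrt(5)]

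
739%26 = 11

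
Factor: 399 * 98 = 2^1 * 3^1 * 7^3 * 19^1 = 39102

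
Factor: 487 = 487^1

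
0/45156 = 0 = 0.00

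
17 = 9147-9130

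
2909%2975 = 2909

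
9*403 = 3627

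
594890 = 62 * 9595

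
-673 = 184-857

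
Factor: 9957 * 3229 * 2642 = 2^1 * 3^1 * 1321^1 * 3229^1 * 3319^1 = 84943346226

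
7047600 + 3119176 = 10166776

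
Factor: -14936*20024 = -1*2^6*1867^1*2503^1 = -299078464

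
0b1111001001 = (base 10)969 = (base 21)243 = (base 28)16h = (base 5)12334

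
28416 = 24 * 1184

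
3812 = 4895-1083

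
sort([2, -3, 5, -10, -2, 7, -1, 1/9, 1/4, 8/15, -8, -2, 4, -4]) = [-10, -8, -4, -3, -2, -2, -1, 1/9, 1/4, 8/15, 2, 4, 5, 7]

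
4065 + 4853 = 8918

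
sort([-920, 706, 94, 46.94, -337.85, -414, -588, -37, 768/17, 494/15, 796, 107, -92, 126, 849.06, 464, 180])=[-920, -588, -414, -337.85, -92, -37, 494/15, 768/17, 46.94, 94, 107, 126, 180, 464, 706, 796, 849.06]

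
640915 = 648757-7842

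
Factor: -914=-1*2^1*457^1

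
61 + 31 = 92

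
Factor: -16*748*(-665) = 2^6*5^1*7^1*11^1*17^1*19^1 = 7958720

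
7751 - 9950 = -2199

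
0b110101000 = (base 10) 424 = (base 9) 521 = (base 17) 17g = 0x1a8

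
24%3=0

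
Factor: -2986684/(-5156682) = 2^1*3^(-1)*746671^1*859447^(-1) = 1493342/2578341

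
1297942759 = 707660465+590282294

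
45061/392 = 114 + 373/392 ≈ 114.95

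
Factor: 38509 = 97^1*397^1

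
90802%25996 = 12814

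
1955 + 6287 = 8242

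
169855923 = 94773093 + 75082830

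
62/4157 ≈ 0.0149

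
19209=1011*19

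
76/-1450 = -38/725 ≈ -0.0524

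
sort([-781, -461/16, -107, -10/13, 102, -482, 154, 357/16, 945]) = [-781, -482, -107, -461/16, -10/13, 357/16, 102, 154, 945]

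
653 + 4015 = 4668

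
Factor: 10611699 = 3^1 * 7^1 * 505319^1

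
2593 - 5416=-2823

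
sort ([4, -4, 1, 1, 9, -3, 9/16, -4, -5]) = [-5, -4, -4, -3, 9/16, 1, 1, 4, 9]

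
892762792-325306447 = 567456345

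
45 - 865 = -820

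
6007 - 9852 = -3845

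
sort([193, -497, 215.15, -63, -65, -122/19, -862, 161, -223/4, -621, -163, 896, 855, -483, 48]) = [-862, -621, -497, -483, -163, -65, -63, -223/4, -122/19, 48, 161, 193, 215.15, 855, 896]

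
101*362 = 36562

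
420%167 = 86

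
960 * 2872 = 2757120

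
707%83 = 43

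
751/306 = 2 + 139/306 ≈ 2.45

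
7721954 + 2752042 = 10473996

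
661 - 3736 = -3075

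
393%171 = 51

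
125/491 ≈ 0.255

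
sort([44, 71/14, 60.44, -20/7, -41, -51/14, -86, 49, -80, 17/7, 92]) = [-86, -80, -41, -51/14, -20/7, 17/7, 71/14, 44, 49, 60.44, 92]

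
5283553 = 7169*737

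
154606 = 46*3361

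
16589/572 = 29 + 1/572 ≈ 29.00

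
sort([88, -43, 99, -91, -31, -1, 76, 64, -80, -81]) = [-91, -81, -80, -43, -31, -1, 64, 76, 88, 99]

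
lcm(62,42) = 1302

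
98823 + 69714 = 168537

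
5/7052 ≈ 0.000709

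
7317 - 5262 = 2055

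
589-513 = 76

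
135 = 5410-5275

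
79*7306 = 577174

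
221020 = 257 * 860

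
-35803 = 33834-69637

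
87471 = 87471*1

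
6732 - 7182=-450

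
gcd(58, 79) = 1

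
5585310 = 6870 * 813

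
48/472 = 6/59 ≈ 0.102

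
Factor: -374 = -1*2^1*11^1*17^1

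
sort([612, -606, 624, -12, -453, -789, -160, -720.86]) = [-789, -720.86, -606, -453, -160, -12, 612, 624]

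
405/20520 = 3/152 ≈ 0.0197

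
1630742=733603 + 897139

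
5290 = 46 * 115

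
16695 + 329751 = 346446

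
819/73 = 11+16/73 ≈ 11.22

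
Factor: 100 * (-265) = -1 * 2^2 * 5^3 * 53^1 = -26500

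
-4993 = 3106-8099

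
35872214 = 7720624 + 28151590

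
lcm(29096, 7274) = 29096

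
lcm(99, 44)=396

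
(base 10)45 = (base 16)2d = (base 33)1c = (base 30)1f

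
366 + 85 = 451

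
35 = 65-30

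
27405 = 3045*9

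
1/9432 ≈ 0.000106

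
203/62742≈0.00324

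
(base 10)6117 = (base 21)di6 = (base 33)5kc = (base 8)13745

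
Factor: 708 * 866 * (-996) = -1 * 2^5 * 3^2 * 59^1 * 83^1 * 433^1 = -610675488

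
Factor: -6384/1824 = -1*2^(-1)*7^1 = -7/2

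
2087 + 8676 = 10763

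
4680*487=2279160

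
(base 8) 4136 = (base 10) 2142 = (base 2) 100001011110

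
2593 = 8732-6139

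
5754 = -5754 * (-1)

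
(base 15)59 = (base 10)84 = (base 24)3c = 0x54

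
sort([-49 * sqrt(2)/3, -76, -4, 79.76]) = [-76, -49 * sqrt(2)/3, -4, 79.76]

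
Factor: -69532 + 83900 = 2^5*449^1 = 14368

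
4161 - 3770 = 391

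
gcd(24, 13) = 1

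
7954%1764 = 898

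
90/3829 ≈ 0.0235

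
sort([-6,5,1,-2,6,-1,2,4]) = [-6,-2,-1,1,2,4,5,6]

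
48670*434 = 21122780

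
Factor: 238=2^1*7^1*17^1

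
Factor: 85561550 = 2^1*5^2*31^1*55201^1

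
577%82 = 3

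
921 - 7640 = -6719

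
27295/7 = 3899+2/7 ≈ 3899.29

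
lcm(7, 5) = 35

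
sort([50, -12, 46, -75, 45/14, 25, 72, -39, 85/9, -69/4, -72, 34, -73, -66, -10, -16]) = [-75, -73, -72, -66, -39, -69/4, -16, -12, -10, 45/14, 85/9, 25, 34, 46, 50, 72]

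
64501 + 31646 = 96147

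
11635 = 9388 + 2247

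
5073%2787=2286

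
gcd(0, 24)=24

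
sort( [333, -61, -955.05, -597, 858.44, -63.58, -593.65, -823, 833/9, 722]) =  [-955.05, -823, -597, -593.65, -63.58, -61, 833/9, 333, 722, 858.44]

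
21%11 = 10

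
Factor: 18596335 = 5^1*3719267^1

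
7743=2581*3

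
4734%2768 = 1966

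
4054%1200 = 454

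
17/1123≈0.0151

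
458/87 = 5 + 23/87 ≈ 5.26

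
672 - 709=-37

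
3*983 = 2949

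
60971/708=86 + 83/708 ≈ 86.12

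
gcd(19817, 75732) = 1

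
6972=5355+1617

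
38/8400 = 19/4200 ≈ 0.00452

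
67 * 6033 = 404211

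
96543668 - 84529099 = 12014569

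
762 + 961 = 1723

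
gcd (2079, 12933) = 27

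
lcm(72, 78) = 936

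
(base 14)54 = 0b1001010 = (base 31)2c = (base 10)74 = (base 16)4a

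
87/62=1 + 25/62 ≈ 1.40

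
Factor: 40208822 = 2^1 * 577^1 * 34843^1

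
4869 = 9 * 541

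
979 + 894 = 1873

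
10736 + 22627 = 33363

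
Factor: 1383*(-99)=-1*3^3*11^1*461^1=-136917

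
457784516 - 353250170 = 104534346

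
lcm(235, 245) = 11515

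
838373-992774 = -154401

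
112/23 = 4 + 20/23 ≈ 4.87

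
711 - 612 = 99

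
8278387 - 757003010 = -748724623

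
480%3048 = 480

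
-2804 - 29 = -2833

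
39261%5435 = 1216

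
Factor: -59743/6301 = -1*6301^(-1)*59743^1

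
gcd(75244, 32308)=4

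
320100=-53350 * (-6)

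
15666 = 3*5222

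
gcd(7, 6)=1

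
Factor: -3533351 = -1 * 53^1 * 163^1 * 409^1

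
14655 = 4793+9862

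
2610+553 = 3163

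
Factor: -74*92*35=-1*2^3*5^1*7^1*23^1*37^1=-238280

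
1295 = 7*185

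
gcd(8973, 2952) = 9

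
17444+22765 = 40209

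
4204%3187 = 1017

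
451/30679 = 41/2789 ≈ 0.0147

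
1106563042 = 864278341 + 242284701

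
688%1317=688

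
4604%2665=1939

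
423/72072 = 47/8008≈0.00587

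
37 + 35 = 72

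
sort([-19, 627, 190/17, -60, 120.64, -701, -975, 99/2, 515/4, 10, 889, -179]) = [-975, -701, -179, -60, -19, 10, 190/17, 99/2, 120.64, 515/4, 627, 889]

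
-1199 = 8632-9831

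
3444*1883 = 6485052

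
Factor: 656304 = 2^4*3^1*11^2*113^1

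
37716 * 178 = 6713448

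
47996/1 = 47996 = 47996.00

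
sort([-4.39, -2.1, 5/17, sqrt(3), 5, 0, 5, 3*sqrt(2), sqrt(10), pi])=[-4.39, -2.1, 0, 5/17, sqrt(3), pi, sqrt(10), 3*sqrt(2), 5, 5]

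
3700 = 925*4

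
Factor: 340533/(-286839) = -1*7^(-1)*29^(-1)*241^1 = -241/203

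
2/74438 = 1/37219 ≈ 0.0000269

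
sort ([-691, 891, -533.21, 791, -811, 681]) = [-811, -691, -533.21, 681, 791, 891]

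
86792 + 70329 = 157121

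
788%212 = 152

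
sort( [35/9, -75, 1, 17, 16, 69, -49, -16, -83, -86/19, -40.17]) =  [-83, -75, -49, -40.17, -16, -86/19, 1, 35/9, 16, 17, 69]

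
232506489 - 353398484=-120891995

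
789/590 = 1 + 199/590 ≈ 1.34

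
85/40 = 2+1/8 ≈ 2.13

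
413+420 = 833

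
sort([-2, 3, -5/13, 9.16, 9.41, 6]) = [-2, -5/13, 3, 6, 9.16, 9.41]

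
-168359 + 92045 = -76314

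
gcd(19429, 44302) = 1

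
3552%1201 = 1150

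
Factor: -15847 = -1*13^1*23^1*53^1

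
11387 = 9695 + 1692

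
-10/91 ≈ -0.110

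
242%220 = 22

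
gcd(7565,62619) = 1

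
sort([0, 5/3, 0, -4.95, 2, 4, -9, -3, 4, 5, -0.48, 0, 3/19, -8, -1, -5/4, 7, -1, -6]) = [-9, -8, -6, -4.95, -3, -5/4, -1, -1, -0.48, 0, 0, 0, 3/19, 5/3, 2, 4, 4, 5, 7]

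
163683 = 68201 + 95482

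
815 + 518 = 1333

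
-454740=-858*530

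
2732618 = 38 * 71911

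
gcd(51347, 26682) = 1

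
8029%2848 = 2333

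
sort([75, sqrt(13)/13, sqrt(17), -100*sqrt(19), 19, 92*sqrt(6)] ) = [-100*sqrt(19), sqrt(13)/13, sqrt(17), 19, 75, 92*sqrt(6)] 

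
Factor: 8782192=2^4*73^2*103^1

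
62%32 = 30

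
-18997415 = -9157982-9839433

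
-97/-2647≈0.0366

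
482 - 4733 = -4251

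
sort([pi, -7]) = [-7, pi]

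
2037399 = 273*7463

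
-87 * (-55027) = 4787349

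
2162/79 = 27 + 29/79 ≈ 27.37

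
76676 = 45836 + 30840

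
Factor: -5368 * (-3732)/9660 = 2^3 * 5^(-1) * 7^(-1) * 11^1 * 23^(-1) * 61^1 * 311^1 = 1669448/805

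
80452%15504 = 2932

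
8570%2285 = 1715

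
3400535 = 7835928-4435393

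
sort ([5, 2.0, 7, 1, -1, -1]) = [-1, -1, 1, 2.0, 5, 7]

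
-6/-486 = 1/81 ≈ 0.0123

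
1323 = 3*441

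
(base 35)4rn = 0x16ec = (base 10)5868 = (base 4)1123230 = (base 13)2895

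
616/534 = 1 + 41/267 ≈ 1.15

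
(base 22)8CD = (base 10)4149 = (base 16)1035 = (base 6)31113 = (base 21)98C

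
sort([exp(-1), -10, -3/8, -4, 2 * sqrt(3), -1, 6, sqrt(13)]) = [-10, -4, -1, -3/8, exp(-1), 2 * sqrt(3), sqrt(13), 6]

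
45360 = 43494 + 1866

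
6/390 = 1/65 ≈ 0.0154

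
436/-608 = -109/152 ≈ -0.717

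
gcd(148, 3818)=2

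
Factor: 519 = 3^1*173^1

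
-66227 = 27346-93573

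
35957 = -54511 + 90468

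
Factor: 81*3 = 3^5 = 243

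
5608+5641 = 11249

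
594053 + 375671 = 969724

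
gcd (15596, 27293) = 3899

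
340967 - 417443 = -76476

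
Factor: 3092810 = 2^1*5^1*7^1*17^1*23^1*113^1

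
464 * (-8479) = -3934256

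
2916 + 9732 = 12648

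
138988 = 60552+78436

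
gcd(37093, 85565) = 1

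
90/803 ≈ 0.112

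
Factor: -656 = -1*2^4*41^1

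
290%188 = 102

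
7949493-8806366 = -856873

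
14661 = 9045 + 5616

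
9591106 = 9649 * 994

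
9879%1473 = 1041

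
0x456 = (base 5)13420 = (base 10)1110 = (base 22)26a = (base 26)1gi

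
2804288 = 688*4076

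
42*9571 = 401982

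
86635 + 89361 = 175996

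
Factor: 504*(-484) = -1*2^5*3^2*7^1*11^2 = -243936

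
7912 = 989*8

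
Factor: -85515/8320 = -1 * 2^(-7) * 3^1 * 13^(-1) * 5701^1 = -17103/1664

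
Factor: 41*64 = 2^6*41^1 = 2624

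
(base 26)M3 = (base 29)JO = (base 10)575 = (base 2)1000111111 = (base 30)J5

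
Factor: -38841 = -1*3^1*11^2*107^1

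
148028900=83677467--64351433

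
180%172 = 8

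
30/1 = 30 = 30.00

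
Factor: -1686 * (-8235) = 2^1 * 3^4 * 5^1 * 61^1 * 281^1 = 13884210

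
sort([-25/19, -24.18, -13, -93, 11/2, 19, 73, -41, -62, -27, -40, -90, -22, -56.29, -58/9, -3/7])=[-93, -90, -62, -56.29, -41, -40, -27, -24.18, -22, -13, -58/9, -25/19, -3/7, 11/2, 19, 73]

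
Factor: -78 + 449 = 7^1 * 53^1 = 371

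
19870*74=1470380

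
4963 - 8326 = -3363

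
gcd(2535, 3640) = 65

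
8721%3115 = 2491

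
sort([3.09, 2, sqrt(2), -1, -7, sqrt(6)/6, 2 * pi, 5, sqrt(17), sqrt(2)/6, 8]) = [-7, -1, sqrt(2)/6, sqrt(6)/6, sqrt(2), 2, 3.09, sqrt(17), 5, 2 * pi, 8]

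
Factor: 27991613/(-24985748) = -1*2^(-2)*13^1*2153201^1*6246437^(-1)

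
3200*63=201600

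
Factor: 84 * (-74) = -1 * 2^3 * 3^1 * 7^1 * 37^1 = -6216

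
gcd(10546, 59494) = 2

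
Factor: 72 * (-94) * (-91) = 2^4 * 3^2 * 7^1 * 13^1 * 47^1 = 615888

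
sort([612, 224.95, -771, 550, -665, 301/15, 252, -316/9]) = [-771, -665, -316/9, 301/15, 224.95, 252, 550, 612]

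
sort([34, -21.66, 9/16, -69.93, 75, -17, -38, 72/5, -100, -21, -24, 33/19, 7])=[-100, -69.93, -38, -24, -21.66, -21, -17, 9/16, 33/19, 7, 72/5, 34, 75]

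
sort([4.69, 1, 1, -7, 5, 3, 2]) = [-7, 1, 1, 2, 3, 4.69, 5]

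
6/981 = 2/327 ≈ 0.00612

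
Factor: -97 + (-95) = -1 * 2^6 * 3^1 = -192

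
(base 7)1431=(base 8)1061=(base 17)1g0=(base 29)ja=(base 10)561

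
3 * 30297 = 90891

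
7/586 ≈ 0.0119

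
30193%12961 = 4271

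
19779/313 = 63+60/313≈63.19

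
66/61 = 1 + 5/61 ≈ 1.08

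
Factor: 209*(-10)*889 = -1*2^1*5^1*7^1*11^1*19^1*127^1 = -1858010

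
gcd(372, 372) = 372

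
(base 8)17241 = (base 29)99b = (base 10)7841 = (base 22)g49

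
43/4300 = 1/100 = 0.01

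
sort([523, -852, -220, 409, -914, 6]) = [-914, -852, -220, 6, 409, 523]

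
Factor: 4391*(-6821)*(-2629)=11^1*19^1*239^1*359^1*4391^1=78741207919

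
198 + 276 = 474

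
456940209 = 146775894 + 310164315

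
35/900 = 7/180 ≈ 0.0389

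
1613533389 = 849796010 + 763737379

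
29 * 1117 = 32393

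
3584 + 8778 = 12362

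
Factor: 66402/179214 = 3^1 * 31^1 * 251^(-1) = 93/251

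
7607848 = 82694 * 92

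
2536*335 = 849560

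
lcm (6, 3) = 6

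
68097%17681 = 15054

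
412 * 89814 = 37003368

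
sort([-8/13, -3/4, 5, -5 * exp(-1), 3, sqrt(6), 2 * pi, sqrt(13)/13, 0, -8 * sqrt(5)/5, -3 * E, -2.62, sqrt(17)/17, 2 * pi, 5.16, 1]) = [-3 * E, -8 * sqrt(5)/5, -2.62, -5 * exp(-1), -3/4, -8/13, 0, sqrt(17)/17, sqrt(13)/13, 1, sqrt(6), 3, 5, 5.16, 2 * pi, 2 * pi]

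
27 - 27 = 0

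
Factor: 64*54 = 2^7*3^3 = 3456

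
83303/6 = 13883 + 5/6 ≈ 13883.83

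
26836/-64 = -6709/16 ≈ -419.31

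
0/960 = 0 = 0.00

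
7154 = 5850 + 1304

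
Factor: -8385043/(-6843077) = 43^1 * 109^1 * 1609^(-1) * 1789^1 * 4253^(-1)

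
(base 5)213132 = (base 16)1c7c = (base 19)113f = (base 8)16174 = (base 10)7292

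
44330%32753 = 11577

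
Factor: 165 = 3^1 * 5^1 * 11^1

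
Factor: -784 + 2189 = 5^1 * 281^1 = 1405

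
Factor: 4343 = 43^1 * 101^1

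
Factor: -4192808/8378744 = -1*11^(-1)*23^1*22787^1*95213^(-1) = -524101/1047343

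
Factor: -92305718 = -1*2^1*101^1*456959^1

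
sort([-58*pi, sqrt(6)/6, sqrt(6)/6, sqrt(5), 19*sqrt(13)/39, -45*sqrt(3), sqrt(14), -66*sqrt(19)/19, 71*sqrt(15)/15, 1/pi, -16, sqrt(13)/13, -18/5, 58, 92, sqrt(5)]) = [-58*pi, -45*sqrt(3), -16, -66*sqrt(19)/19, -18/5, sqrt(13)/13, 1/pi, sqrt(6)/6, sqrt(6)/6, 19*sqrt(13)/39, sqrt(5), sqrt(5), sqrt(14), 71*sqrt(15)/15, 58, 92]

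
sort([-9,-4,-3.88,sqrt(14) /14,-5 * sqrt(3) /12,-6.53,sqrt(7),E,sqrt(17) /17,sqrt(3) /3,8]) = [-9,-6.53,-4,-3.88,-5 * sqrt(3) /12,sqrt(17) /17,sqrt(14) /14,sqrt(3) /3,sqrt(7),E,8]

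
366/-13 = -28-2/13 ≈ -28.15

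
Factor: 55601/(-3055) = -1*5^(-1)*7^1*13^1 = -91/5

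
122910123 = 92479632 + 30430491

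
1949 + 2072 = 4021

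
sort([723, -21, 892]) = [-21, 723, 892]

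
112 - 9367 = -9255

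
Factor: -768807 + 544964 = -1 * 223843^1 = -223843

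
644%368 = 276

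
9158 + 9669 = 18827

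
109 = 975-866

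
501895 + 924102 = 1425997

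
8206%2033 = 74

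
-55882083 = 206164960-262047043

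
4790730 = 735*6518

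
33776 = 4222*8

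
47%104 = 47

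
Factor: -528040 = -1 * 2^3 * 5^1 * 43^1 * 307^1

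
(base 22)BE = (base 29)8O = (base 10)256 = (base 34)7I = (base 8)400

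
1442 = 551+891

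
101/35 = 2 + 31/35 ≈ 2.89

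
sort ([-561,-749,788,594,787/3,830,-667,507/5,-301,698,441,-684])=[-749,-684,-667,-561,-301,507/5,787/3,441,594,698,788,830]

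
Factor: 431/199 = 199^(-1) * 431^1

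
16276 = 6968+9308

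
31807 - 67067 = -35260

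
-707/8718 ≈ -0.0811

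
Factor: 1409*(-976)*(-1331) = 2^4*11^3*61^1*1409^1 = 1830369904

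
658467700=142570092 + 515897608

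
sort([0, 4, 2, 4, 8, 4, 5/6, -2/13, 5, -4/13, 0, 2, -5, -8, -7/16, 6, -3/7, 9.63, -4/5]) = [-8, -5, -4/5, -7/16, -3/7, -4/13, -2/13, 0, 0, 5/6, 2, 2, 4, 4, 4, 5, 6, 8, 9.63]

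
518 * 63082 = 32676476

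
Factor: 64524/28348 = 3^1*283^1*373^ (-1) = 849/373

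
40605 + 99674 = 140279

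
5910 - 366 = 5544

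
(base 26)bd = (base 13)1a0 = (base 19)fe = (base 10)299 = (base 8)453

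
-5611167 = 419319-6030486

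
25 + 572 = 597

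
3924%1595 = 734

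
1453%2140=1453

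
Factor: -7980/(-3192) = 2^(-1)*5^1 = 5/2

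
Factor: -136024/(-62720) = 2^(-5)*5^(-1)*347^1 = 347/160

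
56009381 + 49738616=105747997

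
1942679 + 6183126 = 8125805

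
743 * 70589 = 52447627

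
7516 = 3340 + 4176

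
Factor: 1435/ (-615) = -1*3^ (-1)*7^1 = -7/3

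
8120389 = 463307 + 7657082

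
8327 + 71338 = 79665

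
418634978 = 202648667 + 215986311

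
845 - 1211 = -366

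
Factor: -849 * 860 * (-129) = 2^2 * 3^2 * 5^1 * 43^2 * 283^1 = 94188060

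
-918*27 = -24786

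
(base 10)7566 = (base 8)16616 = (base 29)8sq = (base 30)8c6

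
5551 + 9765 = 15316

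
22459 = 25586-3127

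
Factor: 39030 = 2^1 * 3^1 * 5^1 * 1301^1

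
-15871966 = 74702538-90574504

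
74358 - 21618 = 52740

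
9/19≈0.474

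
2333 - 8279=-5946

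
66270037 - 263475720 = -197205683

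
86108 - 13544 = 72564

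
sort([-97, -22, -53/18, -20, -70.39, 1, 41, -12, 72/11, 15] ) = [-97, -70.39, -22, -20, -12, -53/18, 1, 72/11, 15, 41] 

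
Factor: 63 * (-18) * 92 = -1 * 2^3 * 3^4 * 7^1 * 23^1 = -104328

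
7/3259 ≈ 0.00215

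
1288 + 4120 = 5408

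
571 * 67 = 38257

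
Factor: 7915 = 5^1 * 1583^1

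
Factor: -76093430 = -1 * 2^1 * 5^1 * 7^1 * 23^1 * 151^1 * 313^1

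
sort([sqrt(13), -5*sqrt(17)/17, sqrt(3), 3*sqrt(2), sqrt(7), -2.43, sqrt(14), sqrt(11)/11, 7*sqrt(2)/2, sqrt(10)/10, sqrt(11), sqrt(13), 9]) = [-2.43, -5*sqrt(17)/17, sqrt(11)/11, sqrt(10)/10, sqrt(3), sqrt(7), sqrt(11), sqrt(13), sqrt(13), sqrt(14), 3*sqrt(2), 7*sqrt(2)/2, 9]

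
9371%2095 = 991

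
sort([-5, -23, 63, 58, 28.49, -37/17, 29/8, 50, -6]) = [-23, -6, -5, -37/17, 29/8, 28.49, 50, 58, 63]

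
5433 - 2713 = 2720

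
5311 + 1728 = 7039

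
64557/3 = 21519 = 21519.00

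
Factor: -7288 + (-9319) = -1*16607^1 = -16607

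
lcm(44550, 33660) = 1514700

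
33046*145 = 4791670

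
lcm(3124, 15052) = 165572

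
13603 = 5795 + 7808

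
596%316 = 280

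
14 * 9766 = 136724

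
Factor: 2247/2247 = 1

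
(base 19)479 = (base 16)632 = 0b11000110010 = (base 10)1586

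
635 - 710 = -75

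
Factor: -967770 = -1*2^1*3^2*5^1*10753^1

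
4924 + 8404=13328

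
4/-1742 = -2/871 ≈ -0.00230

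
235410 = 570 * 413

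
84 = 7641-7557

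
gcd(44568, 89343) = 9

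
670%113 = 105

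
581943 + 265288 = 847231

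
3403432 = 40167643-36764211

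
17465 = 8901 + 8564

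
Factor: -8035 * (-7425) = 3^3 * 5^3 * 11^1 * 1607^1 = 59659875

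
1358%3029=1358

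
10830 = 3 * 3610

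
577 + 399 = 976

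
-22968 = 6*(-3828)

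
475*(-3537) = -1680075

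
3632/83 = 43 + 63/83≈43.76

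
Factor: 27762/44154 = 3^(-1) * 7^1 * 11^(-1) * 223^(-1) * 661^1 = 4627/7359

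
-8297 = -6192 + -2105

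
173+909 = 1082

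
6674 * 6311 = 42119614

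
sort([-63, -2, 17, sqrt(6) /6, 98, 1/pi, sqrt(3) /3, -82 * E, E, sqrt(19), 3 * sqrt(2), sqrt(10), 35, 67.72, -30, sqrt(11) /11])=[-82 * E, -63, -30, -2, sqrt(11) /11, 1/pi, sqrt(6) /6, sqrt(3) /3, E, sqrt(10), 3 * sqrt(2), sqrt(19), 17, 35, 67.72, 98]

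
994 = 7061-6067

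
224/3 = 74 + 2/3 ≈ 74.67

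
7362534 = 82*89787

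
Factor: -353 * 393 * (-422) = 2^1 * 3^1 * 131^1 * 211^1 * 353^1 = 58543638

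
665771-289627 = 376144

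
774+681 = 1455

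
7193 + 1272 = 8465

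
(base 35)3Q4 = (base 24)7N5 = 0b1000111101101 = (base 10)4589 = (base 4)1013231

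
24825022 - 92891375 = -68066353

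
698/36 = 19 + 7/18 ≈ 19.39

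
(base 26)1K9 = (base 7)3341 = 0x4B5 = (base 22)2AH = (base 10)1205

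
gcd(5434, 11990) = 22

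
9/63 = 1/7 ≈ 0.143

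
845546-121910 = 723636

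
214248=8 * 26781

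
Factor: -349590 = -1 * 2^1 * 3^1 * 5^1 * 43^1 * 271^1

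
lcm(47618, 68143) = 3952294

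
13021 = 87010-73989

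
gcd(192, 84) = 12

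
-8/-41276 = 2/10319 ≈ 0.000194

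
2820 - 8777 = -5957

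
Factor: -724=-1 * 2^2 * 181^1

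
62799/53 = 1184 + 47/53 ≈ 1184.89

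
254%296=254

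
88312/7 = 12616 = 12616.00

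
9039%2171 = 355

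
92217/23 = 4009+10/23 ≈ 4009.43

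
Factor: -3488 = -1 * 2^5 * 109^1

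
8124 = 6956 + 1168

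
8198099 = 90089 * 91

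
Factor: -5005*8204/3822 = -1*2^1*3^(-1)*5^1*11^1*293^1 = -32230/3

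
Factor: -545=-1 * 5^1 * 109^1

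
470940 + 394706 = 865646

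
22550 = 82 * 275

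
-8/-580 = 2/145 ≈ 0.0138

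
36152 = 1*36152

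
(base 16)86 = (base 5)1014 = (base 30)4e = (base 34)3w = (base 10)134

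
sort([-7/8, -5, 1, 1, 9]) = [-5, -7/8, 1, 1, 9]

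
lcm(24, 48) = 48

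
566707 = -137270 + 703977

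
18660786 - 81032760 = -62371974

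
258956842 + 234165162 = 493122004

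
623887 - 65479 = 558408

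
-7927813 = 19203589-27131402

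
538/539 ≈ 0.998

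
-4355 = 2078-6433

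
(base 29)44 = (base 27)4c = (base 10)120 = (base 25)4k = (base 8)170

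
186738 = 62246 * 3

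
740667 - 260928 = 479739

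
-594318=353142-947460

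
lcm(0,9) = 0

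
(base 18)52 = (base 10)92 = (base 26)3e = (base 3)10102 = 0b1011100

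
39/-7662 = -13/2554 ≈ -0.00509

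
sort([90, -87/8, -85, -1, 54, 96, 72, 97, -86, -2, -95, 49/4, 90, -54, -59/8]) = [-95, -86, -85, -54, -87/8, -59/8, -2, -1, 49/4, 54, 72, 90, 90, 96, 97]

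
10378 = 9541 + 837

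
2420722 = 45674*53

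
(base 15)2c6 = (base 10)636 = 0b1001111100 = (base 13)39c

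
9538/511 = 18 + 340/511 ≈ 18.67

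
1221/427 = 2 + 367/427 ≈ 2.86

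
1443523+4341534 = 5785057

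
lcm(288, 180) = 1440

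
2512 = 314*8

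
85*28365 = 2411025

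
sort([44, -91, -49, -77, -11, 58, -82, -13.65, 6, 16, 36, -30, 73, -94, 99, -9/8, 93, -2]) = [-94, -91, -82, -77, -49, -30, -13.65, -11, -2, -9/8, 6, 16, 36, 44, 58, 73, 93, 99]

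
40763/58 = 702 + 47/58 ≈ 702.81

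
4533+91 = 4624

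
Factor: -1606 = -1*2^1*11^1*73^1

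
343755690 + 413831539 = 757587229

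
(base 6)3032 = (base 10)668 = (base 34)jm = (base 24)13k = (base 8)1234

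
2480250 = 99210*25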